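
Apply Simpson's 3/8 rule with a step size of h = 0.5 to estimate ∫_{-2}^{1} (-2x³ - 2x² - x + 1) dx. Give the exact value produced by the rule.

h = (1 − (-2))/6 = 0.5.
Nodes x₀,…,x₆ = -2, -1.5, -1, -0.5, 0, 0.5, 1.
f(x) = -2x³ - 2x² - x + 1: f₀=11, f₁=4.75, f₂=2, f₃=1.25, f₄=1, f₅=-0.25, f₆=-4.
(3h/8)·[f₀ + 3f₁ + 3f₂ + 2f₃ + 3f₄ + 3f₅ + f₆] = 0.1875·(32) = 6.

6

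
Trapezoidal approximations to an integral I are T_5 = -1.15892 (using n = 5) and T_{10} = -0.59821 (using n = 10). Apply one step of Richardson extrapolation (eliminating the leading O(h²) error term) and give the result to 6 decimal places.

R = (4·T_{10} − T_5) / 3 = (4·(-0.59821) − (-1.15892))/3 = (-1.23392)/3 = -0.411307.

-0.411307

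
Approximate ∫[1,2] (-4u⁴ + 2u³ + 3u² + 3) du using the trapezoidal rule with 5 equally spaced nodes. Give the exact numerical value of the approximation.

h = (2 − 1)/4 = 0.25.
Nodes u₀,…,u₄ = 1, 1.25, 1.5, 1.75, 2.
f(u) = -4u⁴ + 2u³ + 3u² + 3: f₀=4, f₁=1.828125, f₂=-3.75, f₃=-14.609375, f₄=-33.
(h/2)·[f₀ + 2f₁ + 2f₂ + 2f₃ + f₄] = 0.125·(-62.0625) = -7.7578125.

-7.7578125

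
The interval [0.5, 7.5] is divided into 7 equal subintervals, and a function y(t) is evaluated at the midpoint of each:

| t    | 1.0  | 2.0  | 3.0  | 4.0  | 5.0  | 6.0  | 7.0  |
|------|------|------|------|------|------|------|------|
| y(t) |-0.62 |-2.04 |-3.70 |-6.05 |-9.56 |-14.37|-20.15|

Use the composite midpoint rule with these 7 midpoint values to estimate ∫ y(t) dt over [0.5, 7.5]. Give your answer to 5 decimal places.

-56.49000

h = 1, n = 7.
h·[y(m₁) + y(m₂) + y(m₃) + y(m₄) + y(m₅) + y(m₆) + y(m₇)] = 1·(-56.49) = -56.49000.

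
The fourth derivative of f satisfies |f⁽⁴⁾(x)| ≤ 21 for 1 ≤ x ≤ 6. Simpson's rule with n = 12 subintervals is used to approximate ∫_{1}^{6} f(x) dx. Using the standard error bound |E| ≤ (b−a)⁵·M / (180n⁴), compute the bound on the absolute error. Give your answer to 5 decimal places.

|E| ≤ (5)⁵·21 / (180·12⁴) = 65625/3732480 = 0.01758.

0.01758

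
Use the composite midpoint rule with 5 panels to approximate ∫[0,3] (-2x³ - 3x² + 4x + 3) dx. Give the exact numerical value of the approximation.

-39.42

h = (3 − 0)/5 = 0.6.
Midpoints m₁,…,m₅ = 0.3, 0.9, 1.5, 2.1, 2.7.
f(m₁)=3.876, f(m₂)=2.712, f(m₃)=-4.5, f(m₄)=-20.352, f(m₅)=-47.436.
h·[f(m₁) + f(m₂) + f(m₃) + f(m₄) + f(m₅)] = 0.6·(-65.7) = -39.42.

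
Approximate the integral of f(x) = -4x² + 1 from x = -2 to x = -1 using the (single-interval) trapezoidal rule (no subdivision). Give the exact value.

T = (b−a)/2 · [f(-2) + f(-1)] = 0.5·[(-15) + (-3)] = -9.

-9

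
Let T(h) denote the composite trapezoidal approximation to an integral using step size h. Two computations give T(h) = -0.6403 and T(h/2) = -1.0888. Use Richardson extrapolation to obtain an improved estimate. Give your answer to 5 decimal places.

-1.23830

R = (4·T(h/2) − T(h)) / 3 = (4·(-1.0888) − (-0.6403))/3 = (-3.7149)/3 = -1.23830.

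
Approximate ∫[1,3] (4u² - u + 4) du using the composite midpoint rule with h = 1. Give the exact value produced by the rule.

h = (3 − 1)/2 = 1.
Midpoints m₁,…,m₂ = 1.5, 2.5.
f(m₁)=11.5, f(m₂)=26.5.
h·[f(m₁) + f(m₂)] = 1·(38) = 38.

38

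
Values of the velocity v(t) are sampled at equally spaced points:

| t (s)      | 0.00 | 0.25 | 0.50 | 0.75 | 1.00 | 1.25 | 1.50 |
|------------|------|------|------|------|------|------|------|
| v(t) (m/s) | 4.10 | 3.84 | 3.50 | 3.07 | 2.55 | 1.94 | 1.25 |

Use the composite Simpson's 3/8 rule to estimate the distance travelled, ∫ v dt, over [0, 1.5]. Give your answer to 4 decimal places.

4.4044

h = 0.25, n = 6.
(3h/8)·[y₀ + 3y₁ + 3y₂ + 2y₃ + 3y₄ + 3y₅ + y₆] = 0.09375·(46.98) = 4.4044.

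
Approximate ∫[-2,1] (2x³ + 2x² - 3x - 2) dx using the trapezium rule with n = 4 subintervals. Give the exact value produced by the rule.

-3.28125

h = (1 − (-2))/4 = 0.75.
Nodes x₀,…,x₄ = -2, -1.25, -0.5, 0.25, 1.
f(x) = 2x³ + 2x² - 3x - 2: f₀=-4, f₁=0.96875, f₂=-0.25, f₃=-2.59375, f₄=-1.
(h/2)·[f₀ + 2f₁ + 2f₂ + 2f₃ + f₄] = 0.375·(-8.75) = -3.28125.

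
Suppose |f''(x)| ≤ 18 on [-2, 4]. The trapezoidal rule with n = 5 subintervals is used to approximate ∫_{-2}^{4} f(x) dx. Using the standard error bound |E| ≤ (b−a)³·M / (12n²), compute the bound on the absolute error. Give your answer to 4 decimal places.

|E| ≤ (6)³·18 / (12·5²) = 3888/300 = 12.9600.

12.9600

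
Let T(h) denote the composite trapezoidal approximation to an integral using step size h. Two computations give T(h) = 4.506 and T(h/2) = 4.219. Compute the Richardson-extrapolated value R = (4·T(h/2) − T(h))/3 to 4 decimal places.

R = (4·T(h/2) − T(h)) / 3 = (4·4.219 − 4.506)/3 = (12.370)/3 = 4.1233.

4.1233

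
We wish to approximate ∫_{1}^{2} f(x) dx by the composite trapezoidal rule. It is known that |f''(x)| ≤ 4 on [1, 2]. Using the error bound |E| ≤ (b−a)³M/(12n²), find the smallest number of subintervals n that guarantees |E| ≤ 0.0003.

34

Need 4/(12n²) ≤ 0.0003.
n² ≥ 4/(12·0.0003) = 1111.11 ⇒ n ≥ 33.3333, so the smallest n is 34.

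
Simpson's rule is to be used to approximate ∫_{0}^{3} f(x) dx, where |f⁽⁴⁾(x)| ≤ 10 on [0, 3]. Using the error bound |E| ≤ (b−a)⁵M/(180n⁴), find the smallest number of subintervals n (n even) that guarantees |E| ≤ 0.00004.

Need 2430/(180n⁴) ≤ 0.00004.
n⁴ ≥ 2430/(180·0.00004) = 337500 ⇒ n ≥ 24.1029, so the smallest even n is 26. (n must be even for Simpson's rule.)

26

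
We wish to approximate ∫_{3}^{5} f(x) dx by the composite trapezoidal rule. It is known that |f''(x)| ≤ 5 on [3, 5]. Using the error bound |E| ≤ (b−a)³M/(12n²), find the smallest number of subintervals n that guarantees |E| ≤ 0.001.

58

Need 40/(12n²) ≤ 0.001.
n² ≥ 40/(12·0.001) = 3333.33 ⇒ n ≥ 57.7350, so the smallest n is 58.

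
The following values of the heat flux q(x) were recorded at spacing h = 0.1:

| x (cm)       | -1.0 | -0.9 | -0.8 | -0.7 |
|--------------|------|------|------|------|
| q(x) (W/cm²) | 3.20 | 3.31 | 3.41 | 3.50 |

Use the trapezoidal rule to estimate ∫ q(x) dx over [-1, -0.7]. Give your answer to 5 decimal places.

h = 0.1, n = 3.
(h/2)·[y₀ + 2y₁ + 2y₂ + y₃] = 0.05·(20.14) = 1.00700.

1.00700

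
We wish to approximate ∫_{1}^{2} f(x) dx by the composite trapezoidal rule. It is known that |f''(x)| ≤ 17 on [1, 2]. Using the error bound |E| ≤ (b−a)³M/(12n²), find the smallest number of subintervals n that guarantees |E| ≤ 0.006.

Need 17/(12n²) ≤ 0.006.
n² ≥ 17/(12·0.006) = 236.111 ⇒ n ≥ 15.3659, so the smallest n is 16.

16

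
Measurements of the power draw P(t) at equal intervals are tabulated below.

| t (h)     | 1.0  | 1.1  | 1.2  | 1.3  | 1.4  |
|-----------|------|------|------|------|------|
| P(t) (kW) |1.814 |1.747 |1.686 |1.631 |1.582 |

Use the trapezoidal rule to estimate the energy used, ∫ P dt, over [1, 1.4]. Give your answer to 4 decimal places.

h = 0.1, n = 4.
(h/2)·[y₀ + 2y₁ + 2y₂ + 2y₃ + y₄] = 0.05·(13.524) = 0.6762.

0.6762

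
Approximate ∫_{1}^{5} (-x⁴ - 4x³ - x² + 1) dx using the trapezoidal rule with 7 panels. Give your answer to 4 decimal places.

h = (5 − 1)/7 = 0.571429.
Nodes x₀,…,x₇ = 1, 1.571429, 2.142857, 2.714286, 3.285714, 3.857143, 4.428571, 5.
f(x) = -x⁴ - 4x³ - x² + 1: f₀=-5, f₁=-23.089130, f₂=-64.035402, f₃=-140.633486, f₄=-268.236985, f₅=-464.758434, f₆=-750.669304, f₇=-1149.
(h/2)·[f₀ + 2f₁ + 2f₂ + 2f₃ + 2f₄ + 2f₅ + 2f₆ + f₇] = 0.285714·(-4576.845481) = -1307.6701.

-1307.6701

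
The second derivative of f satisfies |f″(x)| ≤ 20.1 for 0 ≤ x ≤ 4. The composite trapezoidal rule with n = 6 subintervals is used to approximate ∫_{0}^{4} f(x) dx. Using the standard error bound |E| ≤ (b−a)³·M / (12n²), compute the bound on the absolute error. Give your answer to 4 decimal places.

|E| ≤ (4)³·20.1 / (12·6²) = 1286.4/432 = 2.9778.

2.9778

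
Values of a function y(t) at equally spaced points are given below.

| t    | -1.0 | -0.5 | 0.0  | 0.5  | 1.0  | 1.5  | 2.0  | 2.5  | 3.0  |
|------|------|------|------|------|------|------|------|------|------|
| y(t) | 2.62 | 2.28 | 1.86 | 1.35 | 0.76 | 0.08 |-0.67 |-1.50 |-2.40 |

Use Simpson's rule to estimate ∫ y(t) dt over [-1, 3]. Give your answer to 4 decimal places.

2.1600

h = 0.5, n = 8.
(h/3)·[y₀ + 4y₁ + 2y₂ + 4y₃ + 2y₄ + 4y₅ + 2y₆ + 4y₇ + y₈] = 0.166667·(12.96) = 2.1600.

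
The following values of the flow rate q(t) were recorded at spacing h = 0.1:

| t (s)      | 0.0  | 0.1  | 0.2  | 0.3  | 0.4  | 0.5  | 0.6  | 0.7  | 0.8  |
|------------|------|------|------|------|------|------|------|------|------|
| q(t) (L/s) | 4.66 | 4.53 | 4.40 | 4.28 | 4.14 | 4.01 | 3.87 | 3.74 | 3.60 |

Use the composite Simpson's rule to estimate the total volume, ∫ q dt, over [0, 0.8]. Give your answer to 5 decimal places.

h = 0.1, n = 8.
(h/3)·[y₀ + 4y₁ + 2y₂ + 4y₃ + 2y₄ + 4y₅ + 2y₆ + 4y₇ + y₈] = 0.033333·(99.32) = 3.31067.

3.31067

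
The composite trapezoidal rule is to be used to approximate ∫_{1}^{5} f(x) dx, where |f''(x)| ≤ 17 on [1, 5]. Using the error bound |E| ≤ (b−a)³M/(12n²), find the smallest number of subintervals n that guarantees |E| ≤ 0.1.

31

Need 1088/(12n²) ≤ 0.1.
n² ≥ 1088/(12·0.1) = 906.667 ⇒ n ≥ 30.1109, so the smallest n is 31.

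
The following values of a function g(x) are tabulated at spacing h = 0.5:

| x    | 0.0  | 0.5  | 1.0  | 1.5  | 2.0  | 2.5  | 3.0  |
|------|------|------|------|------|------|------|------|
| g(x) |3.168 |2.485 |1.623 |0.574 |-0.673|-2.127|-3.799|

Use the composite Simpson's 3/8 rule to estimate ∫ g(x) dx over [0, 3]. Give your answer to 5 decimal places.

h = 0.5, n = 6.
(3h/8)·[y₀ + 3y₁ + 3y₂ + 2y₃ + 3y₄ + 3y₅ + y₆] = 0.1875·(4.441) = 0.83269.

0.83269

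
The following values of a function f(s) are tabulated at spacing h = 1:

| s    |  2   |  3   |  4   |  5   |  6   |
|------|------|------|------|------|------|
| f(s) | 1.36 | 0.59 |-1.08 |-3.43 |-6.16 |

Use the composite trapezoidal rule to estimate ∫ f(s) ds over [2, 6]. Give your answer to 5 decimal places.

-6.32000

h = 1, n = 4.
(h/2)·[y₀ + 2y₁ + 2y₂ + 2y₃ + y₄] = 0.5·(-12.64) = -6.32000.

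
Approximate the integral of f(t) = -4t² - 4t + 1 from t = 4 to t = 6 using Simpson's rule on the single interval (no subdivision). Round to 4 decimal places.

S = (b−a)/6 · [f(4) + 4f(5) + f(6)] = 0.333333·[(-79) + 4·(-119) + (-167)] = -240.6667.

-240.6667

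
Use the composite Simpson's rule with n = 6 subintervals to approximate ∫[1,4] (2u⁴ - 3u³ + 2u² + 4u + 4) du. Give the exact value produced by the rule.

h = (4 − 1)/6 = 0.5.
Nodes u₀,…,u₆ = 1, 1.5, 2, 2.5, 3, 3.5, 4.
f(u) = 2u⁴ - 3u³ + 2u² + 4u + 4: f₀=9, f₁=14.5, f₂=28, f₃=57.75, f₄=115, f₅=214, f₆=372.
(h/3)·[f₀ + 4f₁ + 2f₂ + 4f₃ + 2f₄ + 4f₅ + f₆] = 0.166667·(1812) = 302.

302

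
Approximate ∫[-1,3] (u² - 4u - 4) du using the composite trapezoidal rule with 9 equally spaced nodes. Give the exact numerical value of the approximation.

-22.5

h = (3 − (-1))/8 = 0.5.
Nodes u₀,…,u₈ = -1, -0.5, 0, 0.5, 1, 1.5, 2, 2.5, 3.
f(u) = u² - 4u - 4: f₀=1, f₁=-1.75, f₂=-4, f₃=-5.75, f₄=-7, f₅=-7.75, f₆=-8, f₇=-7.75, f₈=-7.
(h/2)·[f₀ + 2f₁ + 2f₂ + 2f₃ + 2f₄ + 2f₅ + 2f₆ + 2f₇ + f₈] = 0.25·(-90) = -22.5.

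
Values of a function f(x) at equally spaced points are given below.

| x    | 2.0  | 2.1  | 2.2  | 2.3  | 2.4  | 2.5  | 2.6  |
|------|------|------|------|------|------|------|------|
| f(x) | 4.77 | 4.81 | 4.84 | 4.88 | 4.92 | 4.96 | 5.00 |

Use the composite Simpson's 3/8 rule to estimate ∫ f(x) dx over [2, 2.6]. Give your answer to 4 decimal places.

h = 0.1, n = 6.
(3h/8)·[y₀ + 3y₁ + 3y₂ + 2y₃ + 3y₄ + 3y₅ + y₆] = 0.0375·(78.12) = 2.9295.

2.9295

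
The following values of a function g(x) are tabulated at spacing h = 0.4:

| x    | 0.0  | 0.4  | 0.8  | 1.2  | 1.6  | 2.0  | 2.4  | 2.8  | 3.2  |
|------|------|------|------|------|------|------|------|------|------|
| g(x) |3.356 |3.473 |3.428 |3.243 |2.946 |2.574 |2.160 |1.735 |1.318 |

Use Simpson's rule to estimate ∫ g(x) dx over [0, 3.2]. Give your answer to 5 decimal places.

h = 0.4, n = 8.
(h/3)·[y₀ + 4y₁ + 2y₂ + 4y₃ + 2y₄ + 4y₅ + 2y₆ + 4y₇ + y₈] = 0.133333·(65.842) = 8.77893.

8.77893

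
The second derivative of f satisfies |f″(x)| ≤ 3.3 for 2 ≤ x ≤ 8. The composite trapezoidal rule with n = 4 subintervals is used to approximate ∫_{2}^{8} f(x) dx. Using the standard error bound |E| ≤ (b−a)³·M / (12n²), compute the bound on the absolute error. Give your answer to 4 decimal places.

|E| ≤ (6)³·3.3 / (12·4²) = 712.8/192 = 3.7125.

3.7125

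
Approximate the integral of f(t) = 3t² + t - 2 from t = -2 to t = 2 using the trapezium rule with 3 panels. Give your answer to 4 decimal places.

11.5556

h = (2 − (-2))/3 = 1.333333.
Nodes t₀,…,t₃ = -2, -0.666667, 0.666667, 2.
f(t) = 3t² + t - 2: f₀=8, f₁=-1.333333, f₂=0, f₃=12.
(h/2)·[f₀ + 2f₁ + 2f₂ + f₃] = 0.666667·(17.333333) = 11.5556.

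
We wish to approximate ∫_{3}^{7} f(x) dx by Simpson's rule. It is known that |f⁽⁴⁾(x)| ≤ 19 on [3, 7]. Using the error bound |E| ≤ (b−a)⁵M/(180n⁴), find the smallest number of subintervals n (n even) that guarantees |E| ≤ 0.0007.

20

Need 19456/(180n⁴) ≤ 0.0007.
n⁴ ≥ 19456/(180·0.0007) = 154413 ⇒ n ≥ 19.8231, so the smallest even n is 20. (n must be even for Simpson's rule.)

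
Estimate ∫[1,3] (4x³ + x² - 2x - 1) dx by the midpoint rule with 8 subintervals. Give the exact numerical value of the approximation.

h = (3 − 1)/8 = 0.25.
Midpoints m₁,…,m₈ = 1.125, 1.375, 1.625, 1.875, 2.125, 2.375, 2.625, 2.875.
f(m₁)=3.7109375, f(m₂)=8.5390625, f(m₃)=15.5546875, f(m₄)=25.1328125, f(m₅)=37.6484375, f(m₆)=53.4765625, f(m₇)=72.9921875, f(m₈)=96.5703125.
h·[f(m₁) + f(m₂) + f(m₃) + f(m₄) + f(m₅) + f(m₆) + f(m₇) + f(m₈)] = 0.25·(313.625) = 78.40625.

78.40625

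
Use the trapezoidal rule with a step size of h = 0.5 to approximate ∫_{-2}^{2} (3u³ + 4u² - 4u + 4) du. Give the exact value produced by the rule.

h = (2 − (-2))/8 = 0.5.
Nodes u₀,…,u₈ = -2, -1.5, -1, -0.5, 0, 0.5, 1, 1.5, 2.
f(u) = 3u³ + 4u² - 4u + 4: f₀=4, f₁=8.875, f₂=9, f₃=6.625, f₄=4, f₅=3.375, f₆=7, f₇=17.125, f₈=36.
(h/2)·[f₀ + 2f₁ + 2f₂ + 2f₃ + 2f₄ + 2f₅ + 2f₆ + 2f₇ + f₈] = 0.25·(152) = 38.

38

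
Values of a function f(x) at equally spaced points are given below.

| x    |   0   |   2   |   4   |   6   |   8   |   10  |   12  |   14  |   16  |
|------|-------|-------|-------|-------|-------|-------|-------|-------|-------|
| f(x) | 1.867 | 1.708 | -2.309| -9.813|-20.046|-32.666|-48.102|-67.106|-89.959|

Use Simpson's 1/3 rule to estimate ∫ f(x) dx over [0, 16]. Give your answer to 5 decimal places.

-440.34267

h = 2, n = 8.
(h/3)·[y₀ + 4y₁ + 2y₂ + 4y₃ + 2y₄ + 4y₅ + 2y₆ + 4y₇ + y₈] = 0.666667·(-660.514) = -440.34267.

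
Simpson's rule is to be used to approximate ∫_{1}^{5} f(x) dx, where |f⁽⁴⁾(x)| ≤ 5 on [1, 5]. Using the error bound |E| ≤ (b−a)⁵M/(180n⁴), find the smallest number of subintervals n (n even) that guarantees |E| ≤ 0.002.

12

Need 5120/(180n⁴) ≤ 0.002.
n⁴ ≥ 5120/(180·0.002) = 14222.2 ⇒ n ≥ 10.9205, so the smallest even n is 12. (n must be even for Simpson's rule.)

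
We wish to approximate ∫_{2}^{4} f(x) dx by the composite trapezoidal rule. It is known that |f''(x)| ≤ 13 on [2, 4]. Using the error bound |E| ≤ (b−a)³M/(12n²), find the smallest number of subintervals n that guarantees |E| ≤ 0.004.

47

Need 104/(12n²) ≤ 0.004.
n² ≥ 104/(12·0.004) = 2166.67 ⇒ n ≥ 46.5475, so the smallest n is 47.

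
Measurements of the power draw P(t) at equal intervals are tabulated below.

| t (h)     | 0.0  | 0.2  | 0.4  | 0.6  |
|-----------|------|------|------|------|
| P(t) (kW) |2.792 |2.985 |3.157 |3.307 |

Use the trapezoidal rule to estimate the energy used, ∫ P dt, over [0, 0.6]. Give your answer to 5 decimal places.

1.83830

h = 0.2, n = 3.
(h/2)·[y₀ + 2y₁ + 2y₂ + y₃] = 0.1·(18.383) = 1.83830.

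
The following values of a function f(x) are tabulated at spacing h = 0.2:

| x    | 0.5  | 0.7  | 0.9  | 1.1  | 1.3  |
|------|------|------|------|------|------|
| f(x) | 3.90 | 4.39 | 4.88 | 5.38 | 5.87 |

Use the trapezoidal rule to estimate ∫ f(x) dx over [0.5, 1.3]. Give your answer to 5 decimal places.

3.90700

h = 0.2, n = 4.
(h/2)·[y₀ + 2y₁ + 2y₂ + 2y₃ + y₄] = 0.1·(39.07) = 3.90700.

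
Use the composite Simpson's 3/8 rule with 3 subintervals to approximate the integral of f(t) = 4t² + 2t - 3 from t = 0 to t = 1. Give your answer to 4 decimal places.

h = (1 − 0)/3 = 0.333333.
Nodes t₀,…,t₃ = 0, 0.333333, 0.666667, 1.
f(t) = 4t² + 2t - 3: f₀=-3, f₁=-1.888889, f₂=0.111111, f₃=3.
(3h/8)·[f₀ + 3f₁ + 3f₂ + f₃] = 0.125·(-5.333333) = -0.6667.

-0.6667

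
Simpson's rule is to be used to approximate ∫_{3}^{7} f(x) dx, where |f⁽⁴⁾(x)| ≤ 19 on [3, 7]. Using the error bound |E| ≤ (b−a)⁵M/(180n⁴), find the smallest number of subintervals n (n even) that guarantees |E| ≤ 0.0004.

Need 19456/(180n⁴) ≤ 0.0004.
n⁴ ≥ 19456/(180·0.0004) = 270222 ⇒ n ≥ 22.7998, so the smallest even n is 24. (n must be even for Simpson's rule.)

24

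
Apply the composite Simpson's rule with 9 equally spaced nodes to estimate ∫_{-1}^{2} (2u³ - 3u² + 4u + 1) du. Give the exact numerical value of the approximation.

7.5

h = (2 − (-1))/8 = 0.375.
Nodes u₀,…,u₈ = -1, -0.625, -0.25, 0.125, 0.5, 0.875, 1.25, 1.625, 2.
f(u) = 2u³ - 3u² + 4u + 1: f₀=-8, f₁=-3.16015625, f₂=-0.21875, f₃=1.45703125, f₄=2.5, f₅=3.54296875, f₆=5.21875, f₇=8.16015625, f₈=13.
(h/3)·[f₀ + 4f₁ + 2f₂ + 4f₃ + 2f₄ + 4f₅ + 2f₆ + 4f₇ + f₈] = 0.125·(60) = 7.5.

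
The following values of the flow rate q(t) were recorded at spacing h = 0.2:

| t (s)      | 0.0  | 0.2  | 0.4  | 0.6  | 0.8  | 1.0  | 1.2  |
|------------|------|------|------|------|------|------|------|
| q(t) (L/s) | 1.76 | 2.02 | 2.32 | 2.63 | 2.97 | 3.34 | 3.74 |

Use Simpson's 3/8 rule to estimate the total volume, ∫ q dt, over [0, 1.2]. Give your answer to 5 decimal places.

3.20325

h = 0.2, n = 6.
(3h/8)·[y₀ + 3y₁ + 3y₂ + 2y₃ + 3y₄ + 3y₅ + y₆] = 0.075·(42.71) = 3.20325.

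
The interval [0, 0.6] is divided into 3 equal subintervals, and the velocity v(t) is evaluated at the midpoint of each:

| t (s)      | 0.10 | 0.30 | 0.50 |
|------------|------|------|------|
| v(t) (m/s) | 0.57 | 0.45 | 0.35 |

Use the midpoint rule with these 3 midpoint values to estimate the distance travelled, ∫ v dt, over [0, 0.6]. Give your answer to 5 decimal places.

0.27400

h = 0.2, n = 3.
h·[y(m₁) + y(m₂) + y(m₃)] = 0.2·(1.37) = 0.27400.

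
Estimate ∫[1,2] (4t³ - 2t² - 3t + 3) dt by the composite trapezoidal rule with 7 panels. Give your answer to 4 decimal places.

h = (2 − 1)/7 = 0.142857.
Nodes t₀,…,t₇ = 1, 1.142857, 1.285714, 1.428571, 1.571429, 1.714286, 1.857143, 2.
f(t) = 4t³ - 2t² - 3t + 3: f₀=2, f₁=2.930029, f₂=4.338192, f₃=6.294461, f₄=8.868805, f₅=12.131195, f₆=16.151603, f₇=21.
(h/2)·[f₀ + 2f₁ + 2f₂ + 2f₃ + 2f₄ + 2f₅ + 2f₆ + f₇] = 0.071429·(124.428571) = 8.8878.

8.8878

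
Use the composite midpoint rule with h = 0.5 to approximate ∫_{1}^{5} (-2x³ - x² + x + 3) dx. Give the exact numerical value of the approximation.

h = (5 − 1)/8 = 0.5.
Midpoints m₁,…,m₈ = 1.25, 1.75, 2.25, 2.75, 3.25, 3.75, 4.25, 4.75.
f(m₁)=-1.21875, f(m₂)=-9.03125, f(m₃)=-22.59375, f(m₄)=-43.40625, f(m₅)=-72.96875, f(m₆)=-112.78125, f(m₇)=-164.34375, f(m₈)=-229.15625.
h·[f(m₁) + f(m₂) + f(m₃) + f(m₄) + f(m₅) + f(m₆) + f(m₇) + f(m₈)] = 0.5·(-655.5) = -327.75.

-327.75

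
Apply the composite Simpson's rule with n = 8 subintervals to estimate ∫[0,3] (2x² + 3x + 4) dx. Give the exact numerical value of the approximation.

h = (3 − 0)/8 = 0.375.
Nodes x₀,…,x₈ = 0, 0.375, 0.75, 1.125, 1.5, 1.875, 2.25, 2.625, 3.
f(x) = 2x² + 3x + 4: f₀=4, f₁=5.40625, f₂=7.375, f₃=9.90625, f₄=13, f₅=16.65625, f₆=20.875, f₇=25.65625, f₈=31.
(h/3)·[f₀ + 4f₁ + 2f₂ + 4f₃ + 2f₄ + 4f₅ + 2f₆ + 4f₇ + f₈] = 0.125·(348) = 43.5.

43.5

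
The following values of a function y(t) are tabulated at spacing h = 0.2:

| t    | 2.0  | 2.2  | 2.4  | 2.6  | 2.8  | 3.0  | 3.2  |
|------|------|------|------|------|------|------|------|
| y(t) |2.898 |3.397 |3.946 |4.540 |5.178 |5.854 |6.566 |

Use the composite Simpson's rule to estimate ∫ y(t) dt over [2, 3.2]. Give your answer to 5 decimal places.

5.52507

h = 0.2, n = 6.
(h/3)·[y₀ + 4y₁ + 2y₂ + 4y₃ + 2y₄ + 4y₅ + y₆] = 0.066667·(82.876) = 5.52507.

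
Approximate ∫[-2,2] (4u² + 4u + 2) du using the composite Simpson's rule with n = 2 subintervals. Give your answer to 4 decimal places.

29.3333

h = (2 − (-2))/2 = 2.
Nodes u₀,…,u₂ = -2, 0, 2.
f(u) = 4u² + 4u + 2: f₀=10, f₁=2, f₂=26.
(h/3)·[f₀ + 4f₁ + f₂] = 0.666667·(44) = 29.3333.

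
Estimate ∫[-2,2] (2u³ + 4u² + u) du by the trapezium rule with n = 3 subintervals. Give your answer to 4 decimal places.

26.0741

h = (2 − (-2))/3 = 1.333333.
Nodes u₀,…,u₃ = -2, -0.666667, 0.666667, 2.
f(u) = 2u³ + 4u² + u: f₀=-2, f₁=0.518519, f₂=3.037037, f₃=34.
(h/2)·[f₀ + 2f₁ + 2f₂ + f₃] = 0.666667·(39.111111) = 26.0741.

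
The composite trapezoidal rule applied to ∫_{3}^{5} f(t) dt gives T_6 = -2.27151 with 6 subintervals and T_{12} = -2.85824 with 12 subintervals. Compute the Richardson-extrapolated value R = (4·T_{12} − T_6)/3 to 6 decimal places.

-3.053817

R = (4·T_{12} − T_6) / 3 = (4·(-2.85824) − (-2.27151))/3 = (-9.16145)/3 = -3.053817.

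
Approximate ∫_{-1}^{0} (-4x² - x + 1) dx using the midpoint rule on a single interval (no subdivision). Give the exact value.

M = (b−a)·f(-0.5) = 1·(0.5) = 0.5.

0.5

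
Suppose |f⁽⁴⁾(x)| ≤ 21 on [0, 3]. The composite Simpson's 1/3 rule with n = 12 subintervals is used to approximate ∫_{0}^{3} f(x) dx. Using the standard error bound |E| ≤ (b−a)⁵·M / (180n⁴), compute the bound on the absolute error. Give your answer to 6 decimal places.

|E| ≤ (3)⁵·21 / (180·12⁴) = 5103/3732480 = 0.001367.

0.001367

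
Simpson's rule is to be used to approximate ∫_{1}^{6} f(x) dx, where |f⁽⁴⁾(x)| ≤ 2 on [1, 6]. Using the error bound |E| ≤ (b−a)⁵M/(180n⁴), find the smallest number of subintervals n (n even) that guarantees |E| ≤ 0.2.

4

Need 6250/(180n⁴) ≤ 0.2.
n⁴ ≥ 6250/(180·0.2) = 173.611 ⇒ n ≥ 3.6299, so the smallest even n is 4. (n must be even for Simpson's rule.)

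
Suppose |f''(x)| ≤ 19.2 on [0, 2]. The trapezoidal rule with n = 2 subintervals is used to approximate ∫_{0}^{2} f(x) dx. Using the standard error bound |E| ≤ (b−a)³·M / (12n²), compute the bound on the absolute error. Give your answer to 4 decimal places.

3.2000

|E| ≤ (2)³·19.2 / (12·2²) = 153.6/48 = 3.2000.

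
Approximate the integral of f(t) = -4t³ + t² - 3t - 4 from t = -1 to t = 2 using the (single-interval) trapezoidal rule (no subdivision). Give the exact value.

-51

T = (b−a)/2 · [f(-1) + f(2)] = 1.5·[4 + (-38)] = -51.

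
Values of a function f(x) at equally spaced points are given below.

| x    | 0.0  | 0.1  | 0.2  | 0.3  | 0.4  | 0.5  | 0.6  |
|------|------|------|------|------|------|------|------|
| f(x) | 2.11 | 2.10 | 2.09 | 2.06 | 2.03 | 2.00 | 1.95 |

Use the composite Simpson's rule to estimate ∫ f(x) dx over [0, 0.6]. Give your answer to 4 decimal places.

1.2313

h = 0.1, n = 6.
(h/3)·[y₀ + 4y₁ + 2y₂ + 4y₃ + 2y₄ + 4y₅ + y₆] = 0.033333·(36.94) = 1.2313.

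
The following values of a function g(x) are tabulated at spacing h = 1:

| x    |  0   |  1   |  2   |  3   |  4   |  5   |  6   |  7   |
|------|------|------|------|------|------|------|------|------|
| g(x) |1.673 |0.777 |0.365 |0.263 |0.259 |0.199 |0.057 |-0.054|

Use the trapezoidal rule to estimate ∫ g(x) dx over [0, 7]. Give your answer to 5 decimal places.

h = 1, n = 7.
(h/2)·[y₀ + 2y₁ + 2y₂ + 2y₃ + 2y₄ + 2y₅ + 2y₆ + y₇] = 0.5·(5.459) = 2.72950.

2.72950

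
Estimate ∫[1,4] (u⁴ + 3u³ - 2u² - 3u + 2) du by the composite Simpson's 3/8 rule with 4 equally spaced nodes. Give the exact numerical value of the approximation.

338.25

h = (4 − 1)/3 = 1.
Nodes u₀,…,u₃ = 1, 2, 3, 4.
f(u) = u⁴ + 3u³ - 2u² - 3u + 2: f₀=1, f₁=28, f₂=137, f₃=406.
(3h/8)·[f₀ + 3f₁ + 3f₂ + f₃] = 0.375·(902) = 338.25.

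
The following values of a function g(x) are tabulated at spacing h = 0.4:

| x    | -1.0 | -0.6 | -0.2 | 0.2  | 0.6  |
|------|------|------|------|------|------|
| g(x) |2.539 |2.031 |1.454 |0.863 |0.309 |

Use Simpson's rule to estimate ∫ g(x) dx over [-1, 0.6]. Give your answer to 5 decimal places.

2.31093

h = 0.4, n = 4.
(h/3)·[y₀ + 4y₁ + 2y₂ + 4y₃ + y₄] = 0.133333·(17.332) = 2.31093.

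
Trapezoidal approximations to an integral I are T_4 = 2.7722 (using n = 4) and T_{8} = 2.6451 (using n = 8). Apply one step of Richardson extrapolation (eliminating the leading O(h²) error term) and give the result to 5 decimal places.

2.60273

R = (4·T_{8} − T_4) / 3 = (4·2.6451 − 2.7722)/3 = (7.8082)/3 = 2.60273.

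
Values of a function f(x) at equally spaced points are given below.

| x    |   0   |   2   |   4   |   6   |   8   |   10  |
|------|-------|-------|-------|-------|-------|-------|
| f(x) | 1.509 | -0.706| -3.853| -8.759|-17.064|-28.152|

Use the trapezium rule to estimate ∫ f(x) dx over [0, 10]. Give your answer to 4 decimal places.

h = 2, n = 5.
(h/2)·[y₀ + 2y₁ + 2y₂ + 2y₃ + 2y₄ + y₅] = 1·(-87.407) = -87.4070.

-87.4070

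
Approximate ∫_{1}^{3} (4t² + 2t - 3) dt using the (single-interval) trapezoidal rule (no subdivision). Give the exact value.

42

T = (b−a)/2 · [f(1) + f(3)] = 1·[3 + 39] = 42.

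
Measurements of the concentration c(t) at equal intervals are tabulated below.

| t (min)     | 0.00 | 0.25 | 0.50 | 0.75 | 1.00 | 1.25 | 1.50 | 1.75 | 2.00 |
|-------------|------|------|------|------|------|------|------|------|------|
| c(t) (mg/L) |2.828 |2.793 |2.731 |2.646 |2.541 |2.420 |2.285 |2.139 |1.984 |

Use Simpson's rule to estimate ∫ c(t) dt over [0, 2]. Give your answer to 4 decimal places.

h = 0.25, n = 8.
(h/3)·[y₀ + 4y₁ + 2y₂ + 4y₃ + 2y₄ + 4y₅ + 2y₆ + 4y₇ + y₈] = 0.083333·(59.918) = 4.9932.

4.9932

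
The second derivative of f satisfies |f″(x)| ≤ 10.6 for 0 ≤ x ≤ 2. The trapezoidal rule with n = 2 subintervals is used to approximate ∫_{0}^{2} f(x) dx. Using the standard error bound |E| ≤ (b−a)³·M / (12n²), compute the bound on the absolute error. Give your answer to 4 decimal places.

|E| ≤ (2)³·10.6 / (12·2²) = 84.8/48 = 1.7667.

1.7667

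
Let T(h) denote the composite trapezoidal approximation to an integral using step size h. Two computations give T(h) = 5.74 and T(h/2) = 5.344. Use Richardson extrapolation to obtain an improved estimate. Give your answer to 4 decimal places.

R = (4·T(h/2) − T(h)) / 3 = (4·5.344 − 5.74)/3 = (15.636)/3 = 5.2120.

5.2120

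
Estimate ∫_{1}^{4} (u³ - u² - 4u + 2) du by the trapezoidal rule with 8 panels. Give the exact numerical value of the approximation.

19.20703125

h = (4 − 1)/8 = 0.375.
Nodes u₀,…,u₈ = 1, 1.375, 1.75, 2.125, 2.5, 2.875, 3.25, 3.625, 4.
f(u) = u³ - u² - 4u + 2: f₀=-2, f₁=-2.791015625, f₂=-2.703125, f₃=-1.419921875, f₄=1.375, f₅=5.998046875, f₆=12.765625, f₇=21.994140625, f₈=34.
(h/2)·[f₀ + 2f₁ + 2f₂ + 2f₃ + 2f₄ + 2f₅ + 2f₆ + 2f₇ + f₈] = 0.1875·(102.4375) = 19.20703125.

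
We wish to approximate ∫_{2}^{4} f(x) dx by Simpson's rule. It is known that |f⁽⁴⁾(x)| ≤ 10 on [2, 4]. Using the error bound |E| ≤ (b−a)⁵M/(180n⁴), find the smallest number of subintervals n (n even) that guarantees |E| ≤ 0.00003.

Need 320/(180n⁴) ≤ 0.00003.
n⁴ ≥ 320/(180·0.00003) = 59259.3 ⇒ n ≥ 15.6023, so the smallest even n is 16. (n must be even for Simpson's rule.)

16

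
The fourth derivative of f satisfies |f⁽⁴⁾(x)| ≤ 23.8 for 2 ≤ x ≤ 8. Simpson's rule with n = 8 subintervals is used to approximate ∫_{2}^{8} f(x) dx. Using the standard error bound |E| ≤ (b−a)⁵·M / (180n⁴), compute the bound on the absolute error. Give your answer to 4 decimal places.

|E| ≤ (6)⁵·23.8 / (180·8⁴) = 185068.8/737280 = 0.2510.

0.2510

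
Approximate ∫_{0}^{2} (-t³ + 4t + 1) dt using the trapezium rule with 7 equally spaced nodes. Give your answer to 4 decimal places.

h = (2 − 0)/6 = 0.333333.
Nodes t₀,…,t₆ = 0, 0.333333, 0.666667, 1, 1.333333, 1.666667, 2.
f(t) = -t³ + 4t + 1: f₀=1, f₁=2.296296, f₂=3.370370, f₃=4, f₄=3.962963, f₅=3.037037, f₆=1.
(h/2)·[f₀ + 2f₁ + 2f₂ + 2f₃ + 2f₄ + 2f₅ + f₆] = 0.166667·(35.333333) = 5.8889.

5.8889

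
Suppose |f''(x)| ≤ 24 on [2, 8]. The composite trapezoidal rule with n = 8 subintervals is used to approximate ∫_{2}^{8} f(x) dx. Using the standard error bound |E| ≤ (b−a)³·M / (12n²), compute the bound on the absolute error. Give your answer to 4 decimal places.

6.7500

|E| ≤ (6)³·24 / (12·8²) = 5184/768 = 6.7500.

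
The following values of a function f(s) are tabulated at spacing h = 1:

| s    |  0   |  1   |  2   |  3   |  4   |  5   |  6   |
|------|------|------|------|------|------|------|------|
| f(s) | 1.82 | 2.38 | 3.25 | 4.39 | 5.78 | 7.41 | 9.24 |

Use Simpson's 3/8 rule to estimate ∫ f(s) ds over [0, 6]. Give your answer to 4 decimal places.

28.6125

h = 1, n = 6.
(3h/8)·[y₀ + 3y₁ + 3y₂ + 2y₃ + 3y₄ + 3y₅ + y₆] = 0.375·(76.30) = 28.6125.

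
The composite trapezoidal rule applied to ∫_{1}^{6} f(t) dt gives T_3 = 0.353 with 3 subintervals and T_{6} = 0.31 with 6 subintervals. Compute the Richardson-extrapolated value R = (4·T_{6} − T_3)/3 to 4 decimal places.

0.2957

R = (4·T_{6} − T_3) / 3 = (4·0.31 − 0.353)/3 = (0.887)/3 = 0.2957.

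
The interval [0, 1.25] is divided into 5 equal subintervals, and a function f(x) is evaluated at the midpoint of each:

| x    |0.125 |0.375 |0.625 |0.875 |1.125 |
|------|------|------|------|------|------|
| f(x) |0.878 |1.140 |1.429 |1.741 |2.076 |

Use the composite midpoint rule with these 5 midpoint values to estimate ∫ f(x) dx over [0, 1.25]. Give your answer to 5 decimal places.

1.81600

h = 0.25, n = 5.
h·[y(m₁) + y(m₂) + y(m₃) + y(m₄) + y(m₅)] = 0.25·(7.264) = 1.81600.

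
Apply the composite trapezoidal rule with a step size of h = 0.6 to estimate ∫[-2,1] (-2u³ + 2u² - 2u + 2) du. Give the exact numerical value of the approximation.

23.4

h = (1 − (-2))/5 = 0.6.
Nodes u₀,…,u₅ = -2, -1.4, -0.8, -0.2, 0.4, 1.
f(u) = -2u³ + 2u² - 2u + 2: f₀=30, f₁=14.208, f₂=5.904, f₃=2.496, f₄=1.392, f₅=0.
(h/2)·[f₀ + 2f₁ + 2f₂ + 2f₃ + 2f₄ + f₅] = 0.3·(78) = 23.4.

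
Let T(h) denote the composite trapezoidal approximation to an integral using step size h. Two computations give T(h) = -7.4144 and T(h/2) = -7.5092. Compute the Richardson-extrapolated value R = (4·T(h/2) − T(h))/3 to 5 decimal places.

-7.54080

R = (4·T(h/2) − T(h)) / 3 = (4·(-7.5092) − (-7.4144))/3 = (-22.6224)/3 = -7.54080.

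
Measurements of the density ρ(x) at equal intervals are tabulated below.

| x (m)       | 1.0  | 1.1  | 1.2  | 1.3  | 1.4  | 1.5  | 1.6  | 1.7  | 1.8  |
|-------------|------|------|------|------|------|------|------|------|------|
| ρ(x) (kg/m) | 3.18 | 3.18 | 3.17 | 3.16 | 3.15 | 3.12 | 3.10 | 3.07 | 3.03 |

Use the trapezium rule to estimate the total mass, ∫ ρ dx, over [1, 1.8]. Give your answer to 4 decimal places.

2.5055

h = 0.1, n = 8.
(h/2)·[y₀ + 2y₁ + 2y₂ + 2y₃ + 2y₄ + 2y₅ + 2y₆ + 2y₇ + y₈] = 0.05·(50.11) = 2.5055.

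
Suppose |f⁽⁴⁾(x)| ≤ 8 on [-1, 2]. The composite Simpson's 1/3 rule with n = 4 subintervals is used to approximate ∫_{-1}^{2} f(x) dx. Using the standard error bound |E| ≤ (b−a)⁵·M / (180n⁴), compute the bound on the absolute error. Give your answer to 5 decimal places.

|E| ≤ (3)⁵·8 / (180·4⁴) = 1944/46080 = 0.04219.

0.04219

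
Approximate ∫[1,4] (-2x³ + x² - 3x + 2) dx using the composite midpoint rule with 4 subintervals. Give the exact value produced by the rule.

h = (4 − 1)/4 = 0.75.
Midpoints m₁,…,m₄ = 1.375, 2.125, 2.875, 3.625.
f(m₁)=-5.43359375, f(m₂)=-19.05078125, f(m₃)=-45.88671875, f(m₄)=-91.00390625.
h·[f(m₁) + f(m₂) + f(m₃) + f(m₄)] = 0.75·(-161.375) = -121.03125.

-121.03125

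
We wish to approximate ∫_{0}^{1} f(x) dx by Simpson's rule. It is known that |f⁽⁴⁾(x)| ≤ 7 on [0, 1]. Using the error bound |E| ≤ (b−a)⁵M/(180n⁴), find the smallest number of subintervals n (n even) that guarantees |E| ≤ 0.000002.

12

Need 7/(180n⁴) ≤ 0.000002.
n⁴ ≥ 7/(180·0.000002) = 19444.4 ⇒ n ≥ 11.8086, so the smallest even n is 12. (n must be even for Simpson's rule.)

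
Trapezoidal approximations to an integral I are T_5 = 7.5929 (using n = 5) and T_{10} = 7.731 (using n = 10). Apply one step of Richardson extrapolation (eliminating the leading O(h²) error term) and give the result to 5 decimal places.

7.77703

R = (4·T_{10} − T_5) / 3 = (4·7.731 − 7.5929)/3 = (23.3311)/3 = 7.77703.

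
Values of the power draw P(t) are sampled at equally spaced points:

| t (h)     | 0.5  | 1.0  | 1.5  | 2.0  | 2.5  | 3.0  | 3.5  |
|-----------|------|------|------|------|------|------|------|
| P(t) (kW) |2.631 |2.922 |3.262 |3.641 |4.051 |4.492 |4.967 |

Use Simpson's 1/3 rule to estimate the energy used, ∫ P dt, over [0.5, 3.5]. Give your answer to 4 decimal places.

11.0740

h = 0.5, n = 6.
(h/3)·[y₀ + 4y₁ + 2y₂ + 4y₃ + 2y₄ + 4y₅ + y₆] = 0.166667·(66.444) = 11.0740.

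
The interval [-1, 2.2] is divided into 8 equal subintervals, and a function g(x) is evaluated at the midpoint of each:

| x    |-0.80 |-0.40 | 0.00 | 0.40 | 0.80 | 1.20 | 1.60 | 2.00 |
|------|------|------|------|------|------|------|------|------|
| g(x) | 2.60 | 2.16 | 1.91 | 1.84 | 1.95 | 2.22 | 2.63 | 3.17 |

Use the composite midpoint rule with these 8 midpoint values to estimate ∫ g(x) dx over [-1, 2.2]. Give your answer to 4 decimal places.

7.3920

h = 0.4, n = 8.
h·[y(m₁) + y(m₂) + y(m₃) + y(m₄) + y(m₅) + y(m₆) + y(m₇) + y(m₈)] = 0.4·(18.48) = 7.3920.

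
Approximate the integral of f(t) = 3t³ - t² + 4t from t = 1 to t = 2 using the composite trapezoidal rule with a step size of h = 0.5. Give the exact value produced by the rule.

15.4375

h = (2 − 1)/2 = 0.5.
Nodes t₀,…,t₂ = 1, 1.5, 2.
f(t) = 3t³ - t² + 4t: f₀=6, f₁=13.875, f₂=28.
(h/2)·[f₀ + 2f₁ + f₂] = 0.25·(61.75) = 15.4375.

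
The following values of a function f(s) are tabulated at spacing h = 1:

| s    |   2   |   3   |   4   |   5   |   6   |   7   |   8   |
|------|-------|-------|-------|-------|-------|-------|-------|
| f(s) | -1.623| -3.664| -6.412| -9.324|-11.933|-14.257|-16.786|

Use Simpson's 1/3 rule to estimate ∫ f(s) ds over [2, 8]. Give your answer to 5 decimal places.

-54.69300

h = 1, n = 6.
(h/3)·[y₀ + 4y₁ + 2y₂ + 4y₃ + 2y₄ + 4y₅ + y₆] = 0.333333·(-164.079) = -54.69300.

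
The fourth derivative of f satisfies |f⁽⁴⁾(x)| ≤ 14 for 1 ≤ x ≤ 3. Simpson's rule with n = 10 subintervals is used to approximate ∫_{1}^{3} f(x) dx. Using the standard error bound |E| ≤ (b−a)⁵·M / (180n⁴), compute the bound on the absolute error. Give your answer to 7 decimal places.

|E| ≤ (2)⁵·14 / (180·10⁴) = 448/1800000 = 0.0002489.

0.0002489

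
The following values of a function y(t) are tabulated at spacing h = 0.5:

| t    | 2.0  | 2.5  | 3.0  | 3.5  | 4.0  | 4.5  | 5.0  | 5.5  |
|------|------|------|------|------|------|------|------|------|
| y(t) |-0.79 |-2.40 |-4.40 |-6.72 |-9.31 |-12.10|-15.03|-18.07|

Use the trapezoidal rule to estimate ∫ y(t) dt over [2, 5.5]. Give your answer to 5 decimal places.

h = 0.5, n = 7.
(h/2)·[y₀ + 2y₁ + 2y₂ + 2y₃ + 2y₄ + 2y₅ + 2y₆ + y₇] = 0.25·(-118.78) = -29.69500.

-29.69500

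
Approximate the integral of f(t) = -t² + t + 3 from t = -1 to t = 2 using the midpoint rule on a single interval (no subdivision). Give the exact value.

9.75

M = (b−a)·f(0.5) = 3·(3.25) = 9.75.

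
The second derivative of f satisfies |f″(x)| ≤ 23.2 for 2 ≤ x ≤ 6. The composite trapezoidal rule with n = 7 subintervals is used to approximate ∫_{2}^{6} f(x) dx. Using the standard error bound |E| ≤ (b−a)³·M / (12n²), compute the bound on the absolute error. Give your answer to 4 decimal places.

|E| ≤ (4)³·23.2 / (12·7²) = 1484.8/588 = 2.5252.

2.5252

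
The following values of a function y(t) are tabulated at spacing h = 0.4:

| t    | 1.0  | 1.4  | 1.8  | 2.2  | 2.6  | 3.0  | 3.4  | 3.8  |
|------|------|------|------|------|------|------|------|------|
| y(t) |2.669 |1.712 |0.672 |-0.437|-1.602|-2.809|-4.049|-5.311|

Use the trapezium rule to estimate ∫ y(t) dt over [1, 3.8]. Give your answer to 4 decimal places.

-3.1336

h = 0.4, n = 7.
(h/2)·[y₀ + 2y₁ + 2y₂ + 2y₃ + 2y₄ + 2y₅ + 2y₆ + y₇] = 0.2·(-15.668) = -3.1336.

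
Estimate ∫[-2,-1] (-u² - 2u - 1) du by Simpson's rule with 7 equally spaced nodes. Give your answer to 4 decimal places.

-0.3333

h = (-1 − (-2))/6 = 0.166667.
Nodes u₀,…,u₆ = -2, -1.833333, -1.666667, -1.5, -1.333333, -1.166667, -1.
f(u) = -u² - 2u - 1: f₀=-1, f₁=-0.694444, f₂=-0.444444, f₃=-0.25, f₄=-0.111111, f₅=-0.027778, f₆=0.
(h/3)·[f₀ + 4f₁ + 2f₂ + 4f₃ + 2f₄ + 4f₅ + f₆] = 0.055556·(-6) = -0.3333.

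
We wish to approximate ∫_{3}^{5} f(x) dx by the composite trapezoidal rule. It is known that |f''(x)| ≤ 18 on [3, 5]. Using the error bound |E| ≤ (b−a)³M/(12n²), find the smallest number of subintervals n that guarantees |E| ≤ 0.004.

Need 144/(12n²) ≤ 0.004.
n² ≥ 144/(12·0.004) = 3000 ⇒ n ≥ 54.7723, so the smallest n is 55.

55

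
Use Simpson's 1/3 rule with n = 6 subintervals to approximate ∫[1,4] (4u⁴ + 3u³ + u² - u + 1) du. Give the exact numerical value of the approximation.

1026.25

h = (4 − 1)/6 = 0.5.
Nodes u₀,…,u₆ = 1, 1.5, 2, 2.5, 3, 3.5, 4.
f(u) = 4u⁴ + 3u³ + u² - u + 1: f₀=8, f₁=32.125, f₂=91, f₃=207.875, f₄=412, f₅=738.625, f₆=1229.
(h/3)·[f₀ + 4f₁ + 2f₂ + 4f₃ + 2f₄ + 4f₅ + f₆] = 0.166667·(6157.5) = 1026.25.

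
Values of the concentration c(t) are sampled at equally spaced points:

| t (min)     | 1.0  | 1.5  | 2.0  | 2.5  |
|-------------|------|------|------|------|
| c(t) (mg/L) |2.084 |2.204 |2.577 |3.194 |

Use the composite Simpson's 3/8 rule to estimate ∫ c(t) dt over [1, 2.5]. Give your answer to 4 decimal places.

3.6789

h = 0.5, n = 3.
(3h/8)·[y₀ + 3y₁ + 3y₂ + y₃] = 0.1875·(19.621) = 3.6789.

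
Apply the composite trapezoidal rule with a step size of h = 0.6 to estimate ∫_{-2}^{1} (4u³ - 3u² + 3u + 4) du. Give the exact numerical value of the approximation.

-18.12

h = (1 − (-2))/5 = 0.6.
Nodes u₀,…,u₅ = -2, -1.4, -0.8, -0.2, 0.4, 1.
f(u) = 4u³ - 3u² + 3u + 4: f₀=-46, f₁=-17.056, f₂=-2.368, f₃=3.248, f₄=4.976, f₅=8.
(h/2)·[f₀ + 2f₁ + 2f₂ + 2f₃ + 2f₄ + f₅] = 0.3·(-60.4) = -18.12.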